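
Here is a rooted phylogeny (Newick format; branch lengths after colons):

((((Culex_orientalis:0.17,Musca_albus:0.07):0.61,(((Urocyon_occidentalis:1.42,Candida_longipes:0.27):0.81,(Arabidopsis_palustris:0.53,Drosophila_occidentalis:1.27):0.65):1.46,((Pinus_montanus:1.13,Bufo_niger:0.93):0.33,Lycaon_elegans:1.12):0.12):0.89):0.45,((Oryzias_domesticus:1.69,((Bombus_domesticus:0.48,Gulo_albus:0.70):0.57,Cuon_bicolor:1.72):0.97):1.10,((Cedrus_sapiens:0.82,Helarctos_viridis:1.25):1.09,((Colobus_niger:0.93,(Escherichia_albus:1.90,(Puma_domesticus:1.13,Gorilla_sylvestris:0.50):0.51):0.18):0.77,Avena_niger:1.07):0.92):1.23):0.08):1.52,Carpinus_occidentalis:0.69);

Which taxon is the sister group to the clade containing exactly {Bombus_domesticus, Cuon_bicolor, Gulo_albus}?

The clade containing exactly {Bombus_domesticus, Cuon_bicolor, Gulo_albus} attaches to the tree at the node subtending (Oryzias_domesticus,((Bombus_domesticus,Gulo_albus),Cuon_bicolor)).
The other lineage descending from that same node — the sister group — is the single tip Oryzias_domesticus.

Oryzias_domesticus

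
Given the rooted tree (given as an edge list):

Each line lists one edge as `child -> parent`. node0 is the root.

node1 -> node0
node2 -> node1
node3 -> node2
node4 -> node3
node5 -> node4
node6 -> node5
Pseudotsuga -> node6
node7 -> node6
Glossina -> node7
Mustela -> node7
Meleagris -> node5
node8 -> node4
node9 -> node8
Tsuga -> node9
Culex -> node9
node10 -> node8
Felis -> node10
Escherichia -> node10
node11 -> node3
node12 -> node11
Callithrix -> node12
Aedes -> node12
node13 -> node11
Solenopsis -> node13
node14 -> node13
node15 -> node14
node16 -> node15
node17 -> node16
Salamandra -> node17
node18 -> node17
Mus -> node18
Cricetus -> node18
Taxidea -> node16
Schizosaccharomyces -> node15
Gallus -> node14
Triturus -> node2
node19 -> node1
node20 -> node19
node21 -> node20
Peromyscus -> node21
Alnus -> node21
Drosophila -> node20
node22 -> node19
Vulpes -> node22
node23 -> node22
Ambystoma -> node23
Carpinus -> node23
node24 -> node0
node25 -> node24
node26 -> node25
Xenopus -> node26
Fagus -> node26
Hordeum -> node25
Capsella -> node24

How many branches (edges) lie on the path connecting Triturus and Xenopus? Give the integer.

7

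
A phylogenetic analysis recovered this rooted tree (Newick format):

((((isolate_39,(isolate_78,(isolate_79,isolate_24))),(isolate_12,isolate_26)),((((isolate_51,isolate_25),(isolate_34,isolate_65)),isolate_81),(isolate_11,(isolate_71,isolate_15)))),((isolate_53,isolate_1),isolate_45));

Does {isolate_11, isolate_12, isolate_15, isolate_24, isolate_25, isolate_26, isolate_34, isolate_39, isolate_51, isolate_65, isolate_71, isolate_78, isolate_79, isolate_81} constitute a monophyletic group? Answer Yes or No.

The most recent common ancestor of these taxa subtends (((isolate_39,(isolate_78,(isolate_79,isolate_24))),(isolate_12,isolate_26)),((((isolate_51,isolate_25),(isolate_34,isolate_65)),isolate_81),(isolate_11,(isolate_71,isolate_15)))).
That clade has exactly 14 tips — every listed taxon and nothing else — so the group is monophyletic.

Yes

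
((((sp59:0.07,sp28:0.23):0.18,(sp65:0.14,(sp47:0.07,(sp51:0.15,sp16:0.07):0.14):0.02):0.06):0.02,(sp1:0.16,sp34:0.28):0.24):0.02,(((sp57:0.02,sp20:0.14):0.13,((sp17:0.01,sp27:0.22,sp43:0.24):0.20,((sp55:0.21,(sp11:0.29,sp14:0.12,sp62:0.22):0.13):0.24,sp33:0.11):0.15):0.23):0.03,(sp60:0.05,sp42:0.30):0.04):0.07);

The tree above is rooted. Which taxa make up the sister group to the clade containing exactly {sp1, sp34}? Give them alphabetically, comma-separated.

sp16, sp28, sp47, sp51, sp59, sp65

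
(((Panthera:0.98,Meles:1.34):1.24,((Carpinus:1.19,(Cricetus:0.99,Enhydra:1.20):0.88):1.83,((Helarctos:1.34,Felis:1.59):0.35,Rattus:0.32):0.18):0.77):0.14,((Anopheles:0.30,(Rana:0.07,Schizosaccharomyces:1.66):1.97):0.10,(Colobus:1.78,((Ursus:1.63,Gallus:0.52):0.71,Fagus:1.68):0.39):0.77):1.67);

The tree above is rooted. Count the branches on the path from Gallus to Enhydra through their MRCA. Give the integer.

10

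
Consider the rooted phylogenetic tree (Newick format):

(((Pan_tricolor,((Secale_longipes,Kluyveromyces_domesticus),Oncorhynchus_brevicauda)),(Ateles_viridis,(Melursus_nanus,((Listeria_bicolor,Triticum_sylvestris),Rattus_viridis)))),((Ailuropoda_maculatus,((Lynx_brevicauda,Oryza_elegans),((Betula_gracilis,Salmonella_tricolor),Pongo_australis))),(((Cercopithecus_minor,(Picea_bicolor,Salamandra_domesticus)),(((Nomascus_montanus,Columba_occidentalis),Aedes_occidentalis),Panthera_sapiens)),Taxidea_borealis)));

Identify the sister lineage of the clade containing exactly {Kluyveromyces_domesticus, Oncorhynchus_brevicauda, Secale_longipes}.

Pan_tricolor

The clade containing exactly {Kluyveromyces_domesticus, Oncorhynchus_brevicauda, Secale_longipes} attaches to the tree at the node subtending (Pan_tricolor,((Secale_longipes,Kluyveromyces_domesticus),Oncorhynchus_brevicauda)).
The other lineage descending from that same node — the sister group — is the single tip Pan_tricolor.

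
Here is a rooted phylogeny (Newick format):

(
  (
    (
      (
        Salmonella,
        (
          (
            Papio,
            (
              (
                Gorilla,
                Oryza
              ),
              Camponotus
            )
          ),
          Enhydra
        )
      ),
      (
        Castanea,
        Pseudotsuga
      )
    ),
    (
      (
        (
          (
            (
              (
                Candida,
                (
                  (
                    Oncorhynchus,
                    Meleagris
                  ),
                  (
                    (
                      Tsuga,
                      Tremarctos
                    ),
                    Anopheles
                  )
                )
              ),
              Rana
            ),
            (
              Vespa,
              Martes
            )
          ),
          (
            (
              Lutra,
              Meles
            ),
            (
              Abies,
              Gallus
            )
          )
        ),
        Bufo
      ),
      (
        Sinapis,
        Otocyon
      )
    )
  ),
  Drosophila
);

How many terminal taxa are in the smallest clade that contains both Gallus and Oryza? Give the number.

The MRCA of Gallus and Oryza is the node subtending (((Salmonella,((Papio,((Gorilla,Oryza),Camponotus)),Enhydra)),(Castanea,Pseudotsuga)),((((((Candida,((Oncorhynchus,Meleagris),((Tsuga,Tremarctos),Anopheles))),Rana),(Vespa,Martes)),((Lutra,Meles),(Abies,Gallus))),Bufo),(Sinapis,Otocyon))).
That clade contains 24 terminal taxa: Abies, Anopheles, Bufo, Camponotus, Candida, Castanea, Enhydra, Gallus, Gorilla, Lutra, Martes, Meleagris, Meles, Oncorhynchus, Oryza, Otocyon, Papio, Pseudotsuga, Rana, Salmonella, Sinapis, Tremarctos, Tsuga, Vespa.

24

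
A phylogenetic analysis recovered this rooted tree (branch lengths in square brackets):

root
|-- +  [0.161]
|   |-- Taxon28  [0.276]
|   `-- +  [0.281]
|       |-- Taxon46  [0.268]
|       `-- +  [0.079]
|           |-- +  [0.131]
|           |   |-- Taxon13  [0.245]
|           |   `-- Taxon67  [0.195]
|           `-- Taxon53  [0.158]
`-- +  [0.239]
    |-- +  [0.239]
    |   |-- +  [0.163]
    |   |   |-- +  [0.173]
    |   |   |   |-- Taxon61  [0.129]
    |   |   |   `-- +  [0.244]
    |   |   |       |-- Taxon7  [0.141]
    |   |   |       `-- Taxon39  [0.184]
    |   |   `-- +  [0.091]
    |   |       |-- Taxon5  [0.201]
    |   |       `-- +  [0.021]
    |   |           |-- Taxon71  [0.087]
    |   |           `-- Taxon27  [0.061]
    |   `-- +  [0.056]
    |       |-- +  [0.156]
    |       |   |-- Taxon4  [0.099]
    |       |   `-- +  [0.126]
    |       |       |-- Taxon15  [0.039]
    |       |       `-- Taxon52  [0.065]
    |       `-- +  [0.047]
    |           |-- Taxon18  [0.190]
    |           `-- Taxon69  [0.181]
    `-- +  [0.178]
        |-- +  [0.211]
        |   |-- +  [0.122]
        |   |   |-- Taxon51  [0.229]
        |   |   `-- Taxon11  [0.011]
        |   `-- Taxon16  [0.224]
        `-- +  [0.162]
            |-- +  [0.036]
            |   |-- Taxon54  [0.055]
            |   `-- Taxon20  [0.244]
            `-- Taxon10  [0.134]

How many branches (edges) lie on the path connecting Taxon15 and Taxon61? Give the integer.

The MRCA of Taxon15 and Taxon61 is the node subtending (((Taxon61,(Taxon7,Taxon39)),(Taxon5,(Taxon71,Taxon27))),((Taxon4,(Taxon15,Taxon52)),(Taxon18,Taxon69))).
From Taxon15 up to that node: 4 branches. From Taxon61 up to the same node: 3 branches. Total: 4 + 3 = 7.

7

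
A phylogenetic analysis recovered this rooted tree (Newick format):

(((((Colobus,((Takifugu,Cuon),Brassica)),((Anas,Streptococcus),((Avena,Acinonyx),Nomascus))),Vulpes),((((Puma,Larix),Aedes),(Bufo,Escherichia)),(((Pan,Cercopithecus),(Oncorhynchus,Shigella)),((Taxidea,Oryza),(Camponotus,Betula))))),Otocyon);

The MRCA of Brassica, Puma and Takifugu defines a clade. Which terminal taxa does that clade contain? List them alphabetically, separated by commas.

Acinonyx, Aedes, Anas, Avena, Betula, Brassica, Bufo, Camponotus, Cercopithecus, Colobus, Cuon, Escherichia, Larix, Nomascus, Oncorhynchus, Oryza, Pan, Puma, Shigella, Streptococcus, Takifugu, Taxidea, Vulpes

Tracing Brassica: it sits inside ((Takifugu,Cuon),Brassica).
Tracing Puma: it sits inside (Puma,Larix).
Tracing Takifugu: it sits inside (Takifugu,Cuon).
The smallest clade enclosing all 3 is ((((Colobus,((Takifugu,Cuon),Brassica)),((Anas,Streptococcus),((Avena,Acinonyx),Nomascus))),Vulpes),((((Puma,Larix),Aedes),(Bufo,Escherichia)),(((Pan,Cercopithecus),(Oncorhynchus,Shigella)),((Taxidea,Oryza),(Camponotus,Betula))))); the answer is its 23 terminal taxa in alphabetical order.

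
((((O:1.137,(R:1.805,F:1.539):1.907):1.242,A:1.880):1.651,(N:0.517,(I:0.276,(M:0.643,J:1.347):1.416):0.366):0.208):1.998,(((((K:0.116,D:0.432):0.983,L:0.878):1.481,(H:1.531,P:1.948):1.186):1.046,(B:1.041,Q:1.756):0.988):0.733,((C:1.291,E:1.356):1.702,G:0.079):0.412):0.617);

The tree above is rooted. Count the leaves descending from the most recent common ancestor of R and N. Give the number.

The MRCA of R and N is the node subtending (((O,(R,F)),A),(N,(I,(M,J)))).
That clade contains 8 terminal taxa: A, F, I, J, M, N, O, R.

8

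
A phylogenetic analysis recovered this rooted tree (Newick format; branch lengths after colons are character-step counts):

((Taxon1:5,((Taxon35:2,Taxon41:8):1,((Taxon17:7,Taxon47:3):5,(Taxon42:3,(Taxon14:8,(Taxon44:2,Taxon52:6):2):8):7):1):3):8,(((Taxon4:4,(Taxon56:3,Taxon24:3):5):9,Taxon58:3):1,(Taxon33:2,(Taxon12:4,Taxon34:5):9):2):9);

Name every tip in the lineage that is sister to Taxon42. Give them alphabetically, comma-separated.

Taxon14, Taxon44, Taxon52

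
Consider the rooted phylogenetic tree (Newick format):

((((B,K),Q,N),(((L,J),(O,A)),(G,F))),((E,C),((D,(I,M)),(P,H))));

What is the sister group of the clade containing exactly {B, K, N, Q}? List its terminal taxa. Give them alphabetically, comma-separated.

A, F, G, J, L, O

The clade containing exactly {B, K, N, Q} attaches to the tree at the node subtending (((B,K),Q,N),(((L,J),(O,A)),(G,F))).
The other lineage descending from that same node — the sister group — is (((L,J),(O,A)),(G,F)); its 6 tips in alphabetical order are the answer.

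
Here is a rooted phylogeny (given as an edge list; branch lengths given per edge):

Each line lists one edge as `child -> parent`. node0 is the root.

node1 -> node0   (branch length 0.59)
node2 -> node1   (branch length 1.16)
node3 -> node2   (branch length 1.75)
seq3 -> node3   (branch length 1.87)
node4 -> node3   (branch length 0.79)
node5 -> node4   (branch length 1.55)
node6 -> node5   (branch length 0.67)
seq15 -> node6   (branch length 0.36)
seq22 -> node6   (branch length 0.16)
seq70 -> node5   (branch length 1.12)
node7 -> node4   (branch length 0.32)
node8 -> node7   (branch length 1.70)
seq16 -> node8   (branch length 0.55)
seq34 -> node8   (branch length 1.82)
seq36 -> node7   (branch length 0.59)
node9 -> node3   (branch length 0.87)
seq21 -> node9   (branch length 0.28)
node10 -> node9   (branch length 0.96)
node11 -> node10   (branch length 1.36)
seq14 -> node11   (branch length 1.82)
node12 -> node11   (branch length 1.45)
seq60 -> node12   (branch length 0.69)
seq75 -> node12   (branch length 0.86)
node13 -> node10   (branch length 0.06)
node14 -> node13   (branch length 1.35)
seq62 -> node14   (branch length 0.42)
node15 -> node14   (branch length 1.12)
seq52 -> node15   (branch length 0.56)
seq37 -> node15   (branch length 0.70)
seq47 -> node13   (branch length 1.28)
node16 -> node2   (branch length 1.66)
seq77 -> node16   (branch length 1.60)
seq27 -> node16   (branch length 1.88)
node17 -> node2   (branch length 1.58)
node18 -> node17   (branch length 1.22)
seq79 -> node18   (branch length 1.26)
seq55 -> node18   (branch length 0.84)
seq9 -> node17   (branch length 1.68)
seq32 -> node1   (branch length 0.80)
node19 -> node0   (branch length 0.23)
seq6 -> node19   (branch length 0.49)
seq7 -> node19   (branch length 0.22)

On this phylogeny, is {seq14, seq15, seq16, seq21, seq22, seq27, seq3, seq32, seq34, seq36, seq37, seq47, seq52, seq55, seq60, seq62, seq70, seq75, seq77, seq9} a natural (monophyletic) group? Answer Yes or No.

The MRCA of the listed taxa subtends (((seq3,(((seq15,seq22),seq70),((seq16,seq34),seq36)),(seq21,((seq14,(seq60,seq75)),((seq62,(seq52,seq37)),seq47)))),(seq77,seq27),((seq79,seq55),seq9)),seq32).
That clade also contains seq79, which is not in the proposed group, so the group is not monophyletic.

No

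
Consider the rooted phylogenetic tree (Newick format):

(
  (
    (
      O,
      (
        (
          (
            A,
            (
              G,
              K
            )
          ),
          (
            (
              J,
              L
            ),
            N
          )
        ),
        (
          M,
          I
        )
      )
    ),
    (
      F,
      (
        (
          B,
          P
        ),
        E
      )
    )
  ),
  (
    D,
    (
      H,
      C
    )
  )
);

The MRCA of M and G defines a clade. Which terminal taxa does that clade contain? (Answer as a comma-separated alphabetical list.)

Tracing M: it sits inside (M,I).
Tracing G: it sits inside (G,K).
The smallest clade enclosing both is (((A,(G,K)),((J,L),N)),(M,I)); the answer is its 8 terminal taxa in alphabetical order.

A, G, I, J, K, L, M, N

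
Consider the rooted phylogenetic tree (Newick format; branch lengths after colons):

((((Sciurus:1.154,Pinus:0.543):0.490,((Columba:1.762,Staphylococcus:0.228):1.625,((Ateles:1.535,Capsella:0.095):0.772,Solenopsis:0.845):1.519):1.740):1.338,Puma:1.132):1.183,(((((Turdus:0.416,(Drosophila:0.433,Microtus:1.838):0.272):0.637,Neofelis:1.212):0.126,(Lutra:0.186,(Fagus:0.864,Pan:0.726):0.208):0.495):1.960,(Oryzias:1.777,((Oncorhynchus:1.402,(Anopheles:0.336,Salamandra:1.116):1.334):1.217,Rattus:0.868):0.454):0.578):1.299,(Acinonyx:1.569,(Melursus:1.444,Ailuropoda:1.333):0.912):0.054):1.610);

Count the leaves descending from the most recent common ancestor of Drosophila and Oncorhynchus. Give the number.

The MRCA of Drosophila and Oncorhynchus is the node subtending ((((Turdus,(Drosophila,Microtus)),Neofelis),(Lutra,(Fagus,Pan))),(Oryzias,((Oncorhynchus,(Anopheles,Salamandra)),Rattus))).
That clade contains 12 terminal taxa: Anopheles, Drosophila, Fagus, Lutra, Microtus, Neofelis, Oncorhynchus, Oryzias, Pan, Rattus, Salamandra, Turdus.

12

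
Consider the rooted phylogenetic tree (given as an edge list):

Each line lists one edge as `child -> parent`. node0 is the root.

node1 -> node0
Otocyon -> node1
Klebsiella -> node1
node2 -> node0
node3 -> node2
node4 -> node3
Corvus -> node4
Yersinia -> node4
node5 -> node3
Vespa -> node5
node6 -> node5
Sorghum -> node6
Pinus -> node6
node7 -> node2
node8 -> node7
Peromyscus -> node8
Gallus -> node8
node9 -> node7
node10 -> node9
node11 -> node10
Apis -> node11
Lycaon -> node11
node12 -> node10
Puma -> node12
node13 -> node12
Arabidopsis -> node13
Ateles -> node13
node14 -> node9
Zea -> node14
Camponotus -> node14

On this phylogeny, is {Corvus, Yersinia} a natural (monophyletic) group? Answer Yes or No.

The most recent common ancestor of these taxa subtends (Corvus,Yersinia).
That clade has exactly 2 tips — every listed taxon and nothing else — so the group is monophyletic.

Yes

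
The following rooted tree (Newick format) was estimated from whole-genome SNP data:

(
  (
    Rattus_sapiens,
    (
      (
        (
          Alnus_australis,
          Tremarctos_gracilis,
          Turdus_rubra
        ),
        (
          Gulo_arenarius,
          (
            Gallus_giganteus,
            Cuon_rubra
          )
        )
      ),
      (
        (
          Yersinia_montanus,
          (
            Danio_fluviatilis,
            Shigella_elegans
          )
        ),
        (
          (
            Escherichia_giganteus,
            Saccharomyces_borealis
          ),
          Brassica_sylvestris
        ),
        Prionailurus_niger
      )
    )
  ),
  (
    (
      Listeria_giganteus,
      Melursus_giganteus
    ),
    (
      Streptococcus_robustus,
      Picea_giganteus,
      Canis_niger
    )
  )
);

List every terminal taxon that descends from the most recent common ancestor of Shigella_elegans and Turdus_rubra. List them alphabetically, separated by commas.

Alnus_australis, Brassica_sylvestris, Cuon_rubra, Danio_fluviatilis, Escherichia_giganteus, Gallus_giganteus, Gulo_arenarius, Prionailurus_niger, Saccharomyces_borealis, Shigella_elegans, Tremarctos_gracilis, Turdus_rubra, Yersinia_montanus

Tracing Shigella_elegans: it sits inside (Danio_fluviatilis,Shigella_elegans).
Tracing Turdus_rubra: it sits inside (Alnus_australis,Tremarctos_gracilis,Turdus_rubra).
The smallest clade enclosing both is (((Alnus_australis,Tremarctos_gracilis,Turdus_rubra),(Gulo_arenarius,(Gallus_giganteus,Cuon_rubra))),((Yersinia_montanus,(Danio_fluviatilis,Shigella_elegans)),((Escherichia_giganteus,Saccharomyces_borealis),Brassica_sylvestris),Prionailurus_niger)); the answer is its 13 terminal taxa in alphabetical order.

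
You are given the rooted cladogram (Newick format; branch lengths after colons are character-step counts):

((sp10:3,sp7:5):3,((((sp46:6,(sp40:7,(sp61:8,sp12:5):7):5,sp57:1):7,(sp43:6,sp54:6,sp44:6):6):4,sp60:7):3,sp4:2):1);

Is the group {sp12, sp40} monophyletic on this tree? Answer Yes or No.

The MRCA of the listed taxa subtends (sp40,(sp61,sp12)).
That clade also contains sp61, which is not in the proposed group, so the group is not monophyletic.

No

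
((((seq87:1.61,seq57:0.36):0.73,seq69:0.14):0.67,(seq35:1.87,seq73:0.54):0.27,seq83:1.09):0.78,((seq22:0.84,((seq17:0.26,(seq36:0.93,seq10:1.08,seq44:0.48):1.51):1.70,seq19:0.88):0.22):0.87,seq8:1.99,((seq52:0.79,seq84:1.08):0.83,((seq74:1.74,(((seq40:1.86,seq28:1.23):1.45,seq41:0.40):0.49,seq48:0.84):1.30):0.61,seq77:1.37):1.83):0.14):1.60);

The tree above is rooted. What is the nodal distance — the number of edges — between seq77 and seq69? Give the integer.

7

The MRCA of seq77 and seq69 is the root of the tree.
From seq77 up to that node: 4 branches. From seq69 up to the same node: 3 branches. Total: 4 + 3 = 7.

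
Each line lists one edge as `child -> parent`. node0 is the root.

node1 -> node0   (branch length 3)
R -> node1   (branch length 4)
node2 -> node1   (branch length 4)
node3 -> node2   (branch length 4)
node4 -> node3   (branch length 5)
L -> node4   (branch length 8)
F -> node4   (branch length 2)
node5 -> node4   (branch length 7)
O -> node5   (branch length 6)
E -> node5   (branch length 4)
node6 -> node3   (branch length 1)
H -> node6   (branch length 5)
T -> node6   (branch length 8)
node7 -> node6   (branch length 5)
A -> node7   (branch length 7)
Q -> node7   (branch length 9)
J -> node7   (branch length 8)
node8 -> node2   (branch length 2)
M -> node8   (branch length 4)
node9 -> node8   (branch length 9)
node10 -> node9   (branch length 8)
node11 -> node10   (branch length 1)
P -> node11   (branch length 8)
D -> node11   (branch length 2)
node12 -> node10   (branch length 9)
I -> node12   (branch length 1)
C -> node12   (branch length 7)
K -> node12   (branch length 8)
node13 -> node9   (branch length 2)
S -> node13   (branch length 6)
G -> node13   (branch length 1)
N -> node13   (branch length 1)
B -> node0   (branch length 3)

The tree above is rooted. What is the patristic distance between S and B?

The path runs S → … → MRCA → … → B; the MRCA is the root of the tree.
Branch lengths along that path: 6 + 2 + 9 + 2 + 4 + 3 + 3 = 29.

29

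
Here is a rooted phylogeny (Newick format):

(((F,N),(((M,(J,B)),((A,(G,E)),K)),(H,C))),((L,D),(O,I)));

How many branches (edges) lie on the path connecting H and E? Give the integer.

The MRCA of H and E is the node subtending (((M,(J,B)),((A,(G,E)),K)),(H,C)).
From H up to that node: 2 branches. From E up to the same node: 5 branches. Total: 2 + 5 = 7.

7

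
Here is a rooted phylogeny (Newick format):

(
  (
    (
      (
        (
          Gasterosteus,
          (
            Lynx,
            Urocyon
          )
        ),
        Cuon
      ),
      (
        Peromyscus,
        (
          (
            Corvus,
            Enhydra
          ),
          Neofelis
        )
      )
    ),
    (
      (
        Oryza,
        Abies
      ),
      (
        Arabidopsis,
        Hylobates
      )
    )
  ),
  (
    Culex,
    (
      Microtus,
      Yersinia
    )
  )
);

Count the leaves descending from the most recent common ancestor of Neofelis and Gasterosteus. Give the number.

The MRCA of Neofelis and Gasterosteus is the node subtending (((Gasterosteus,(Lynx,Urocyon)),Cuon),(Peromyscus,((Corvus,Enhydra),Neofelis))).
That clade contains 8 terminal taxa: Corvus, Cuon, Enhydra, Gasterosteus, Lynx, Neofelis, Peromyscus, Urocyon.

8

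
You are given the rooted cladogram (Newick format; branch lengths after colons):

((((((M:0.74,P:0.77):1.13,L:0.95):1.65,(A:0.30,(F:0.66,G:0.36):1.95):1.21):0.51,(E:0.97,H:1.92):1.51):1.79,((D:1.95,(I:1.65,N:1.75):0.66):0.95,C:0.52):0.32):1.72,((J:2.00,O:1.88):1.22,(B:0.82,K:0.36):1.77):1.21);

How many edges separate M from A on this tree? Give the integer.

5

The MRCA of M and A is the node subtending (((M,P),L),(A,(F,G))).
From M up to that node: 3 branches. From A up to the same node: 2 branches. Total: 3 + 2 = 5.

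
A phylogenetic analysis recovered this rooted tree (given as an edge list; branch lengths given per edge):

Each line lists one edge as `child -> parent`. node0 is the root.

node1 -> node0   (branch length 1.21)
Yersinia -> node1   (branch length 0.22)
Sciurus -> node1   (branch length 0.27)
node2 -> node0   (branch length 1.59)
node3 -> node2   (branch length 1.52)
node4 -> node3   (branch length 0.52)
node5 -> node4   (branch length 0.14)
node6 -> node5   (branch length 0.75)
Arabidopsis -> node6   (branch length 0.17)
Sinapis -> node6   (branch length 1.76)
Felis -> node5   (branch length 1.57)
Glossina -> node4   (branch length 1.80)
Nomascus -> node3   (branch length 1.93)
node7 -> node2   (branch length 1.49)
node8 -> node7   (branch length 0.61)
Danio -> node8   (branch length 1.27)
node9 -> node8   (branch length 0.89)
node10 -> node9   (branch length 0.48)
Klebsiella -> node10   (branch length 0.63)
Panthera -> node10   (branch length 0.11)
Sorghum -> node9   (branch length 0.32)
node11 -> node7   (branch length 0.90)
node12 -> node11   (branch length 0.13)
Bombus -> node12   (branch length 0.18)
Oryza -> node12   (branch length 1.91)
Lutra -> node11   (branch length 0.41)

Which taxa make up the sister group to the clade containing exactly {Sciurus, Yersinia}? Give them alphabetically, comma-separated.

Arabidopsis, Bombus, Danio, Felis, Glossina, Klebsiella, Lutra, Nomascus, Oryza, Panthera, Sinapis, Sorghum

The clade containing exactly {Sciurus, Yersinia} attaches directly to the root of the tree.
The other lineage descending from that same node — the sister group — is (((((Arabidopsis,Sinapis),Felis),Glossina),Nomascus),((Danio,((Klebsiella,Panthera),Sorghum)),((Bombus,Oryza),Lutra))); its 12 tips in alphabetical order are the answer.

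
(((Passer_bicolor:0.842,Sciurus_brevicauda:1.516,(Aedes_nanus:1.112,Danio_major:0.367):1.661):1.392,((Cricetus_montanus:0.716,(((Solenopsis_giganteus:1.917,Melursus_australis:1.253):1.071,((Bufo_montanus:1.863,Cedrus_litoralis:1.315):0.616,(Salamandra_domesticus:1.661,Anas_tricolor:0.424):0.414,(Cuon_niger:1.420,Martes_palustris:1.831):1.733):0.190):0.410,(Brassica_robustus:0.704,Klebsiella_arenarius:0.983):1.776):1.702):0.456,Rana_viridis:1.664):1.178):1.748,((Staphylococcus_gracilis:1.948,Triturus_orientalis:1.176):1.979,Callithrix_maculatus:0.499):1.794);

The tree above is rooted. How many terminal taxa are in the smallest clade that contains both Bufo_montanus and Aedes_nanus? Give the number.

16

The MRCA of Bufo_montanus and Aedes_nanus is the node subtending ((Passer_bicolor,Sciurus_brevicauda,(Aedes_nanus,Danio_major)),((Cricetus_montanus,(((Solenopsis_giganteus,Melursus_australis),((Bufo_montanus,Cedrus_litoralis),(Salamandra_domesticus,Anas_tricolor),(Cuon_niger,Martes_palustris))),(Brassica_robustus,Klebsiella_arenarius))),Rana_viridis)).
That clade contains 16 terminal taxa: Aedes_nanus, Anas_tricolor, Brassica_robustus, Bufo_montanus, Cedrus_litoralis, Cricetus_montanus, Cuon_niger, Danio_major, Klebsiella_arenarius, Martes_palustris, Melursus_australis, Passer_bicolor, Rana_viridis, Salamandra_domesticus, Sciurus_brevicauda, Solenopsis_giganteus.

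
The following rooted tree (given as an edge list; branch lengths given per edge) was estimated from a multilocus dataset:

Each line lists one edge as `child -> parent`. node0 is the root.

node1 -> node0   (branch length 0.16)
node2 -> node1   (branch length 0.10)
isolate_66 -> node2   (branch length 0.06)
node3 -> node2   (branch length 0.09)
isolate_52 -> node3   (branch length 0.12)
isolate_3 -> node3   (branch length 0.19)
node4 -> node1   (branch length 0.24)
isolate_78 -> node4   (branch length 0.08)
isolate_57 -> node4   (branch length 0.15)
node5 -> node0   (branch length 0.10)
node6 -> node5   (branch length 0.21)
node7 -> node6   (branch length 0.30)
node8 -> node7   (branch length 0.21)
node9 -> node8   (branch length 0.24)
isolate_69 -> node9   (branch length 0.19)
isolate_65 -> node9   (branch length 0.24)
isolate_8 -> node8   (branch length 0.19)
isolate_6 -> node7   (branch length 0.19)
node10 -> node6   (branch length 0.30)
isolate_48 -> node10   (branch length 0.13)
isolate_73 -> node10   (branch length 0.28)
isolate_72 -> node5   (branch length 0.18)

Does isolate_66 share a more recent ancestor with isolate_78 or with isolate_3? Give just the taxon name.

isolate_3

The MRCA of isolate_66 and isolate_3 subtends (isolate_66,(isolate_52,isolate_3)) (3 taxa).
The MRCA of isolate_66 and isolate_78 subtends ((isolate_66,(isolate_52,isolate_3)),(isolate_78,isolate_57)) (5 taxa).
The first is nested inside the second, so isolate_66 shares a more recent common ancestor with isolate_3.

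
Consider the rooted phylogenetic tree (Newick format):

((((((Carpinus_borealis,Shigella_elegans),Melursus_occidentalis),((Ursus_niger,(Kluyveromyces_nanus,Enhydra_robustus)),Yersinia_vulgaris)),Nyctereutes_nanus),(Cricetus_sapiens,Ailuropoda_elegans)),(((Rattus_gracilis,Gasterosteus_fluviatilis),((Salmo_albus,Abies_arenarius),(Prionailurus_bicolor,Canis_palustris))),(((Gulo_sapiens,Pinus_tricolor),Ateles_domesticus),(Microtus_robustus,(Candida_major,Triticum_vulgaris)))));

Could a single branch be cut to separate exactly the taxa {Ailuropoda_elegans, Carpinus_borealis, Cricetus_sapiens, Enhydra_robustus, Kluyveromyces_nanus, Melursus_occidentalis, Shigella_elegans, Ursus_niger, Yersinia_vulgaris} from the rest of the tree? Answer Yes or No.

The MRCA of the listed taxa subtends (((((Carpinus_borealis,Shigella_elegans),Melursus_occidentalis),((Ursus_niger,(Kluyveromyces_nanus,Enhydra_robustus)),Yersinia_vulgaris)),Nyctereutes_nanus),(Cricetus_sapiens,Ailuropoda_elegans)).
That clade also contains Nyctereutes_nanus, which is not in the proposed group, so the group is not monophyletic.

No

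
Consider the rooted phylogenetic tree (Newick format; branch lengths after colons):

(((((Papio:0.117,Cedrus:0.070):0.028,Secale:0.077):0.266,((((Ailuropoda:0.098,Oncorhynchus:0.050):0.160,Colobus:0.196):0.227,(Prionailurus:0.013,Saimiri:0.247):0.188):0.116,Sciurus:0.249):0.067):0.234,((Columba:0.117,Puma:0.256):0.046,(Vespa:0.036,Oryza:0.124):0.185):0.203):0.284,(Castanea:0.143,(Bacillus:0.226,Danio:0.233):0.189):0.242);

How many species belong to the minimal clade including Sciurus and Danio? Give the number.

16

The MRCA of Sciurus and Danio is the root, so the clade is the entire tree.
That clade contains 16 terminal taxa: Ailuropoda, Bacillus, Castanea, Cedrus, Colobus, Columba, Danio, Oncorhynchus, Oryza, Papio, Prionailurus, Puma, Saimiri, Sciurus, Secale, Vespa.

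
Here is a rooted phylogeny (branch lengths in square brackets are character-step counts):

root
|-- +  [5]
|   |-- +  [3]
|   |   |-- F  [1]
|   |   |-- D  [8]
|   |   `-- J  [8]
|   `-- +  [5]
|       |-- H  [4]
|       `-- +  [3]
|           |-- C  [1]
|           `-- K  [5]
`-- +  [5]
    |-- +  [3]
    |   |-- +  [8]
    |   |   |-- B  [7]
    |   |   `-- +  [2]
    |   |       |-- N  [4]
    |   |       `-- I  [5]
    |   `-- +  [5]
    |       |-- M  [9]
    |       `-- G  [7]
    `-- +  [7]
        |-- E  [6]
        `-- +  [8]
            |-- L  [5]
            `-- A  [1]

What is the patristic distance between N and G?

26

The path runs N → … → MRCA → … → G; the MRCA is the node subtending ((B,(N,I)),(M,G)).
Branch lengths along that path: 4 + 2 + 8 + 5 + 7 = 26.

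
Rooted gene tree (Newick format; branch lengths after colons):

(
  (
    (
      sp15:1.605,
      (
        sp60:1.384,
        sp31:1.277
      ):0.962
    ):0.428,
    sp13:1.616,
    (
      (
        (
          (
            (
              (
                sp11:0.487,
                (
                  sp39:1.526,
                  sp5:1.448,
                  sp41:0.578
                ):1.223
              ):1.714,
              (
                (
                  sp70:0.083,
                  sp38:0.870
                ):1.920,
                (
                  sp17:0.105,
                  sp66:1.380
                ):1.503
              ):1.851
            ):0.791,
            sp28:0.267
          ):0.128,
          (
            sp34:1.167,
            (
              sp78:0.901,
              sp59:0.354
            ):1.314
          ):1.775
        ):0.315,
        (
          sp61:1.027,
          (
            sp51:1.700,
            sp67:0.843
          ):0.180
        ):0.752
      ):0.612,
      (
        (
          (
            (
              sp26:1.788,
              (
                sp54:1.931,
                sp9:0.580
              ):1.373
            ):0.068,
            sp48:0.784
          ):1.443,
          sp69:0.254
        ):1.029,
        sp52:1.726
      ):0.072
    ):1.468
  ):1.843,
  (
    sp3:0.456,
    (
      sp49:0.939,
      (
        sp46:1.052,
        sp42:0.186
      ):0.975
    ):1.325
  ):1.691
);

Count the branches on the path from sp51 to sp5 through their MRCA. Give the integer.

9

The MRCA of sp51 and sp5 is the node subtending (((((sp11,(sp39,sp5,sp41)),((sp70,sp38),(sp17,sp66))),sp28),(sp34,(sp78,sp59))),(sp61,(sp51,sp67))).
From sp51 up to that node: 3 branches. From sp5 up to the same node: 6 branches. Total: 3 + 6 = 9.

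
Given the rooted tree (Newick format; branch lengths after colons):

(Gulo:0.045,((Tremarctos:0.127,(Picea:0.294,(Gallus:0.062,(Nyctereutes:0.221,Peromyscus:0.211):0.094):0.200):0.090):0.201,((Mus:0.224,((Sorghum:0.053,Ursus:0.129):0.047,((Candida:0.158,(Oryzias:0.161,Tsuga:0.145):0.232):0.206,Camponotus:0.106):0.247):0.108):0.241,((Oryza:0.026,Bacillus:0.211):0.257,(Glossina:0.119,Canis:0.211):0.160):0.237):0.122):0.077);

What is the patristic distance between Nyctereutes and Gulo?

The path runs Nyctereutes → … → MRCA → … → Gulo; the MRCA is the root of the tree.
Branch lengths along that path: 0.221 + 0.094 + 0.200 + 0.090 + 0.201 + 0.077 + 0.045 = 0.928.

0.928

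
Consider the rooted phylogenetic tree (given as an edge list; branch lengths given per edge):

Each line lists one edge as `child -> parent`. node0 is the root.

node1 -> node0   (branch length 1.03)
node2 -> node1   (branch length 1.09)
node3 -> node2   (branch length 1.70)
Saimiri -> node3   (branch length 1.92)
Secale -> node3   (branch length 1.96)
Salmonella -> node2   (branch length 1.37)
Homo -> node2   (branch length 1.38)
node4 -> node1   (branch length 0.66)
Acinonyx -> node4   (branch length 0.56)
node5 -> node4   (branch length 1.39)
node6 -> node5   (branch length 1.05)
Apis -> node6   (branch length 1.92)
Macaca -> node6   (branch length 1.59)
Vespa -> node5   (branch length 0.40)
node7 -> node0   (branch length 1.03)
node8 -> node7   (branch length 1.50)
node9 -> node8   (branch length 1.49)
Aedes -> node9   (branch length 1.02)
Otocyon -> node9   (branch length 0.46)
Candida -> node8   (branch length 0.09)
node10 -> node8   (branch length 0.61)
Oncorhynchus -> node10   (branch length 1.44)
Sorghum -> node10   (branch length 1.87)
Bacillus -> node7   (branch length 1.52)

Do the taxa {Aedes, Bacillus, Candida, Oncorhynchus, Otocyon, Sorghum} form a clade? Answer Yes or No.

The most recent common ancestor of these taxa subtends (((Aedes,Otocyon),Candida,(Oncorhynchus,Sorghum)),Bacillus).
That clade has exactly 6 tips — every listed taxon and nothing else — so the group is monophyletic.

Yes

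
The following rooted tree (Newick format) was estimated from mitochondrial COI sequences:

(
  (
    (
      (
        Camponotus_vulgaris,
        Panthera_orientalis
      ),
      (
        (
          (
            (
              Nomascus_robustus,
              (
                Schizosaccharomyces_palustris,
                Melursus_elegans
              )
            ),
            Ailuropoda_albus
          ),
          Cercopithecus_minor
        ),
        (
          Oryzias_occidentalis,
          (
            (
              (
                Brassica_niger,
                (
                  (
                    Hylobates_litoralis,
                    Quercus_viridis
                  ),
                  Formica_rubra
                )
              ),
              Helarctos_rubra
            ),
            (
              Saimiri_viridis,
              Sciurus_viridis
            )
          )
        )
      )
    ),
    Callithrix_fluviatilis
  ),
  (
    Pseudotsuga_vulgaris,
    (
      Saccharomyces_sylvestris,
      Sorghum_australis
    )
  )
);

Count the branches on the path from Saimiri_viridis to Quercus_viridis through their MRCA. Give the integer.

The MRCA of Saimiri_viridis and Quercus_viridis is the node subtending (((Brassica_niger,((Hylobates_litoralis,Quercus_viridis),Formica_rubra)),Helarctos_rubra),(Saimiri_viridis,Sciurus_viridis)).
From Saimiri_viridis up to that node: 2 branches. From Quercus_viridis up to the same node: 5 branches. Total: 2 + 5 = 7.

7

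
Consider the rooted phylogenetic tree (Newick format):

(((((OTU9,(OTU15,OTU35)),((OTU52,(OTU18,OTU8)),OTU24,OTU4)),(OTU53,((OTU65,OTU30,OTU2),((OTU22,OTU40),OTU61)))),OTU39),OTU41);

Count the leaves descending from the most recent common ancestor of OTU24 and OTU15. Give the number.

8

The MRCA of OTU24 and OTU15 is the node subtending ((OTU9,(OTU15,OTU35)),((OTU52,(OTU18,OTU8)),OTU24,OTU4)).
That clade contains 8 terminal taxa: OTU15, OTU18, OTU24, OTU35, OTU4, OTU52, OTU8, OTU9.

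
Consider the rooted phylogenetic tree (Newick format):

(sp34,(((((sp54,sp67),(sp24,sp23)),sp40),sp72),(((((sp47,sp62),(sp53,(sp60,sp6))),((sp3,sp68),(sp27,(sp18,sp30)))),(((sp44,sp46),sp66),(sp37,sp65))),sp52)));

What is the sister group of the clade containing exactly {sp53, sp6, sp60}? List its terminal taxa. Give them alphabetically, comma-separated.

The clade containing exactly {sp53, sp6, sp60} attaches to the tree at the node subtending ((sp47,sp62),(sp53,(sp60,sp6))).
The other lineage descending from that same node — the sister group — is (sp47,sp62); its 2 tips in alphabetical order are the answer.

sp47, sp62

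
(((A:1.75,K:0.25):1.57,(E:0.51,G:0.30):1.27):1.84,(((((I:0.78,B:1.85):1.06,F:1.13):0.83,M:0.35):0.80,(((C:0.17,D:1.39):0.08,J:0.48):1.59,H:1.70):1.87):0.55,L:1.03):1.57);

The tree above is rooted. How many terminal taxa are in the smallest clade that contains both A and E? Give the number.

4

The MRCA of A and E is the node subtending ((A,K),(E,G)).
That clade contains 4 terminal taxa: A, E, G, K.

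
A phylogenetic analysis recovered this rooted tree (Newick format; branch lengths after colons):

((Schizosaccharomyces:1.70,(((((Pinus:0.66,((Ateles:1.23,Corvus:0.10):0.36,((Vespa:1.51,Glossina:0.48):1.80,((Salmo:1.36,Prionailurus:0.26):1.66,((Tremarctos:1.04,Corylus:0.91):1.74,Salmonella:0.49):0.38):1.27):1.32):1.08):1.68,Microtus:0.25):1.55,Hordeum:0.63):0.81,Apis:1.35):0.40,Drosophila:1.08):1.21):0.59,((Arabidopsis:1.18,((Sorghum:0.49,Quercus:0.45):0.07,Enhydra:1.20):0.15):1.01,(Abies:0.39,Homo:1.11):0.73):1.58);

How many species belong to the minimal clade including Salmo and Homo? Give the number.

The MRCA of Salmo and Homo is the root, so the clade is the entire tree.
That clade contains 21 terminal taxa: Abies, Apis, Arabidopsis, Ateles, Corvus, Corylus, Drosophila, Enhydra, Glossina, Homo, Hordeum, Microtus, Pinus, Prionailurus, Quercus, Salmo, Salmonella, Schizosaccharomyces, Sorghum, Tremarctos, Vespa.

21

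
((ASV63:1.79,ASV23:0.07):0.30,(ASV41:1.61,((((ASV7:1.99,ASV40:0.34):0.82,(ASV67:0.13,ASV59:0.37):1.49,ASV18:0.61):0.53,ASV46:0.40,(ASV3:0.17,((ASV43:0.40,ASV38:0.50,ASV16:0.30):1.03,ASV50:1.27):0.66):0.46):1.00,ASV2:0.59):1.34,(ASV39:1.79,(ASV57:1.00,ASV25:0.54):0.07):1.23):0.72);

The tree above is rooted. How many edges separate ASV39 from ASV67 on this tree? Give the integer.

The MRCA of ASV39 and ASV67 is the node subtending (ASV41,((((ASV7,ASV40),(ASV67,ASV59),ASV18),ASV46,(ASV3,((ASV43,ASV38,ASV16),ASV50))),ASV2),(ASV39,(ASV57,ASV25))).
From ASV39 up to that node: 2 branches. From ASV67 up to the same node: 5 branches. Total: 2 + 5 = 7.

7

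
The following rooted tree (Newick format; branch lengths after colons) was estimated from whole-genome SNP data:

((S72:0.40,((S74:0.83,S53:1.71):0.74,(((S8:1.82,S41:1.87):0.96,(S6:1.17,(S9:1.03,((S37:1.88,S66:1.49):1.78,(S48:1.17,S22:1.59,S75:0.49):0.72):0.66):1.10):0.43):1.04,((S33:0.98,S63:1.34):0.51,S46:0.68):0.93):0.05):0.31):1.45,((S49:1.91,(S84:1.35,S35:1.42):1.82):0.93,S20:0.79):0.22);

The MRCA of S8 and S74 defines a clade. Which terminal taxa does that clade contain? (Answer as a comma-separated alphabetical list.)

Tracing S8: it sits inside (S8,S41).
Tracing S74: it sits inside (S74,S53).
The smallest clade enclosing both is ((S74,S53),(((S8,S41),(S6,(S9,((S37,S66),(S48,S22,S75))))),((S33,S63),S46))); the answer is its 14 terminal taxa in alphabetical order.

S22, S33, S37, S41, S46, S48, S53, S6, S63, S66, S74, S75, S8, S9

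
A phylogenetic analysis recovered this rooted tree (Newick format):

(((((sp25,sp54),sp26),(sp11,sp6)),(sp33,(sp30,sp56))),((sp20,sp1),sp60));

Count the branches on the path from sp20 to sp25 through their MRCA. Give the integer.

8

The MRCA of sp20 and sp25 is the root of the tree.
From sp20 up to that node: 3 branches. From sp25 up to the same node: 5 branches. Total: 3 + 5 = 8.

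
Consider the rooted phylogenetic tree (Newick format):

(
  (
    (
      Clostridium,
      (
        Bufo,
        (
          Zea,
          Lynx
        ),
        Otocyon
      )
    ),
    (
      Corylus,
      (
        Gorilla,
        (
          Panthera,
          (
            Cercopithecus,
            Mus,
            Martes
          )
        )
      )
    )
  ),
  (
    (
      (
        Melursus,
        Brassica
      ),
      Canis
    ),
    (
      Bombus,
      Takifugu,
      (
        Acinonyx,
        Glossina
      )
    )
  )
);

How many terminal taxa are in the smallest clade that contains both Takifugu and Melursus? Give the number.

The MRCA of Takifugu and Melursus is the node subtending (((Melursus,Brassica),Canis),(Bombus,Takifugu,(Acinonyx,Glossina))).
That clade contains 7 terminal taxa: Acinonyx, Bombus, Brassica, Canis, Glossina, Melursus, Takifugu.

7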